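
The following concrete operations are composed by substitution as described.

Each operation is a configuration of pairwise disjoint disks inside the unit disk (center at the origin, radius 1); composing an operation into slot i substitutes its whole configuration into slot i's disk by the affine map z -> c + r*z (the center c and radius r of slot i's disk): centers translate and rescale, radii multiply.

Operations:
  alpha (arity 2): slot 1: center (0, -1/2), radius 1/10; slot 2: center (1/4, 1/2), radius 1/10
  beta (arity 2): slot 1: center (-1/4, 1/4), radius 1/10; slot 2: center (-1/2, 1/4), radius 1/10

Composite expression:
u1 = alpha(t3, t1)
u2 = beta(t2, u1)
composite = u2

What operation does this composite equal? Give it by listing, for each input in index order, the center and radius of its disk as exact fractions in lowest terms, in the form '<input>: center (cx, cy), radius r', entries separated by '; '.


t1: center (-19/40, 3/10), radius 1/100; t2: center (-1/4, 1/4), radius 1/10; t3: center (-1/2, 1/5), radius 1/100

Affine substitution under beta: radii multiply and t-centers shift.
t2 passes through 1 substitution, ending at center (-1/4, 1/4), radius 1/10
t3 passes through 2 substitutions, ending at center (-1/2, 1/5), radius 1/100
t1 passes through 2 substitutions, ending at center (-19/40, 3/10), radius 1/100


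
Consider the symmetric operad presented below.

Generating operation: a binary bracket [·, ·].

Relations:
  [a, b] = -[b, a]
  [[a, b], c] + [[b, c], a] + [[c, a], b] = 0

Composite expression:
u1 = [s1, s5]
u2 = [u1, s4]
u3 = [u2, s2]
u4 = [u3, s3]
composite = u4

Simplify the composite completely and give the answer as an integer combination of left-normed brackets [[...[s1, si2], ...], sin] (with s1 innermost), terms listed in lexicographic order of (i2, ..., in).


[[[[s1, s5], s4], s2], s3]

Expand each bracket as ab - ba; the s1-initial words give the coefficients.
Composite bracket: [[[[s1, s5], s4], s2], s3]
Each bracket splits as ab - ba, giving 16 signed words (2^4 = 16).
Words beginning with s1 determine it all:
  the word s1s5s4s2s3 carries sign +1 and contributes +[[[[s1, s5], s4], s2], s3]


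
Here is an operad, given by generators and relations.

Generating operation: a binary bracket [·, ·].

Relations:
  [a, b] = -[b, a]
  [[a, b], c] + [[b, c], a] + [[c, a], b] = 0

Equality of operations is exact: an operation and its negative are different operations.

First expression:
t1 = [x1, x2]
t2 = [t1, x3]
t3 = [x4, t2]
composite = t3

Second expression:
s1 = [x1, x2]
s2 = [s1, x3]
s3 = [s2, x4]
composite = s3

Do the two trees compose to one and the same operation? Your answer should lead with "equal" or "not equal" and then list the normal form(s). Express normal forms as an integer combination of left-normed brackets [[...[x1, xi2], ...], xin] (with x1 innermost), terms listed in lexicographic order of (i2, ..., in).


not equal; first: -[[[x1, x2], x3], x4]; second: [[[x1, x2], x3], x4]

The first expression reduces to -[[[x1, x2], x3], x4]
The second expression reduces to [[[x1, x2], x3], x4]
No match — not equal.


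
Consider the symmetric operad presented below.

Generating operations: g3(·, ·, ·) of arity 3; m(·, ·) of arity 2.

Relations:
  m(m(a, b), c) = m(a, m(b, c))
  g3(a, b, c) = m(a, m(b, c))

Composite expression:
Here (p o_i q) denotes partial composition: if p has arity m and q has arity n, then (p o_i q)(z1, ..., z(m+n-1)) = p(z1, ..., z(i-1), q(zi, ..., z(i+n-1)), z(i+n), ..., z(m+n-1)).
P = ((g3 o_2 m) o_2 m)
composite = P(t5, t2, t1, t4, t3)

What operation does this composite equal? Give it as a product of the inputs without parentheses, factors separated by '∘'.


t5 ∘ t2 ∘ t1 ∘ t4 ∘ t3

The g3-tree's shape is irrelevant; the t-reading-order decides.
m(t2, t1) flattens to t2 ∘ t1
m(m(t2, t1), t4) flattens to t2 ∘ t1 ∘ t4
g3(t5, m(m(t2, t1), t4), t3) flattens to t5 ∘ t2 ∘ t1 ∘ t4 ∘ t3


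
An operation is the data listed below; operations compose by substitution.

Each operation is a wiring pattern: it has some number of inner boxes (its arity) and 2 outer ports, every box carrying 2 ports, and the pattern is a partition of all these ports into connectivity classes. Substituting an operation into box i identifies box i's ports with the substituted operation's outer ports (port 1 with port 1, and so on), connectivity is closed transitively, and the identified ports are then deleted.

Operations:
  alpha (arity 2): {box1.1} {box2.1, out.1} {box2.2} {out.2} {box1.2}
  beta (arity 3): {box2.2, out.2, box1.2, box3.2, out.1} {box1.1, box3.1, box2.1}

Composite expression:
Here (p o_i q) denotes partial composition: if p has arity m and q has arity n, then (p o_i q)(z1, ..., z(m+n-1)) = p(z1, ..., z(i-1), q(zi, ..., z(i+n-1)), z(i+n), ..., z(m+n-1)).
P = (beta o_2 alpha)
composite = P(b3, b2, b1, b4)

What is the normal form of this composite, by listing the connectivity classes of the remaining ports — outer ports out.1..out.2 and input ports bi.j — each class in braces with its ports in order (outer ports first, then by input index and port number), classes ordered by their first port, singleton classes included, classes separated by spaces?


{out.1, out.2, b3.2, b4.2} {b1.1, b3.1, b4.1} {b1.2} {b2.1} {b2.2}

Connectivity passes through glued beta-boundaries; trace each wire chain.
alpha over (b2, b1) gives {out.1, b1.1} {out.2} {b1.2} {b2.1} {b2.2}, out.j being that stage's outer ports
beta over (b3, b2, b1, b4) gives {out.1, out.2, b3.2, b4.2} {b1.1, b3.1, b4.1} {b1.2} {b2.1} {b2.2}, out.j being that stage's outer ports


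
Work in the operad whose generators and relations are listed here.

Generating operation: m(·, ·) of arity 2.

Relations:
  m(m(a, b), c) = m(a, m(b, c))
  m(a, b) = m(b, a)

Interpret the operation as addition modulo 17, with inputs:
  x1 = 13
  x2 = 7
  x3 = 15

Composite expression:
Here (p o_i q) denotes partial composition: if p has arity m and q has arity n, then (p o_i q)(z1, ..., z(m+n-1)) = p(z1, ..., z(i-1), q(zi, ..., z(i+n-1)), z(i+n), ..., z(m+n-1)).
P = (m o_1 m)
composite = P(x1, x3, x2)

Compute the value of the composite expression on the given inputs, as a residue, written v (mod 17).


1 (mod 17)

m(x1, x3) = 11
m(m(x1, x3), x2) = 1


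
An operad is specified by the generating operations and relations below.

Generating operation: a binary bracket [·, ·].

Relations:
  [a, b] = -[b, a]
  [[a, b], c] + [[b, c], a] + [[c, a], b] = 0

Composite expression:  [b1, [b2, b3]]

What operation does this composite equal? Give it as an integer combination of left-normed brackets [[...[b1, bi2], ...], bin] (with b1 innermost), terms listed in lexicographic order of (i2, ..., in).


[[b1, b2], b3] - [[b1, b3], b2]

Skip Jacobi rewriting: expand, keep b1-initial words, read off terms.
Composite bracket: [b1, [b2, b3]]
Each bracket splits as ab - ba, giving 4 signed words (2^2 = 4).
Coefficients come from the b1-initial words:
  from b1b2b3, sign +1: term +[[b1, b2], b3]
  from b1b3b2, sign -1: term -[[b1, b3], b2]


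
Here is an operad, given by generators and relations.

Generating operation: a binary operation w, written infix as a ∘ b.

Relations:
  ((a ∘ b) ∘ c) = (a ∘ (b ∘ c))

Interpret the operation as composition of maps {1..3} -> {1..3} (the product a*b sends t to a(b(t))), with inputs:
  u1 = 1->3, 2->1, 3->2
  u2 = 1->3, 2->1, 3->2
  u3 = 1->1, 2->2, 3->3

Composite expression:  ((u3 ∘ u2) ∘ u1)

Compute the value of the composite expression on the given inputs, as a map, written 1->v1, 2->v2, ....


1->2, 2->3, 3->1

(u3 ∘ u2) = 1->3, 2->1, 3->2
((u3 ∘ u2) ∘ u1) = 1->2, 2->3, 3->1


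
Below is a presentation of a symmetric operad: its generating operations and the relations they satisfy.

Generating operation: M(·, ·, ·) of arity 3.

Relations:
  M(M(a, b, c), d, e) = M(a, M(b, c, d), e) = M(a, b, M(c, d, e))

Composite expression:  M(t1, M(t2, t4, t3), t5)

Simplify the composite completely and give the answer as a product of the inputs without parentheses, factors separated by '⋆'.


t1 ⋆ t2 ⋆ t4 ⋆ t3 ⋆ t5

Under associativity of M, the answer is the t's in reading order.
M(t2, t4, t3) spells out as t2 ⋆ t4 ⋆ t3
M(t1, M(t2, t4, t3), t5) spells out as t1 ⋆ t2 ⋆ t4 ⋆ t3 ⋆ t5


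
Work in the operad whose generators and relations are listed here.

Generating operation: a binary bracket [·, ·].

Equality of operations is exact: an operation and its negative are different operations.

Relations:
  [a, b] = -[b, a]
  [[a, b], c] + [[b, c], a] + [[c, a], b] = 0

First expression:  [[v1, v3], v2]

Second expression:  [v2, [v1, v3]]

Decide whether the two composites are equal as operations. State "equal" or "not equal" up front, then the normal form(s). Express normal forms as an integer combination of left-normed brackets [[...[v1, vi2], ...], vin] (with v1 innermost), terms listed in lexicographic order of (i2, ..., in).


not equal — first [[v1, v3], v2], second -[[v1, v3], v2]

Normal form of the first expression: [[v1, v3], v2]
Normal form of the second expression: -[[v1, v3], v2]
Different reductions; not equal.


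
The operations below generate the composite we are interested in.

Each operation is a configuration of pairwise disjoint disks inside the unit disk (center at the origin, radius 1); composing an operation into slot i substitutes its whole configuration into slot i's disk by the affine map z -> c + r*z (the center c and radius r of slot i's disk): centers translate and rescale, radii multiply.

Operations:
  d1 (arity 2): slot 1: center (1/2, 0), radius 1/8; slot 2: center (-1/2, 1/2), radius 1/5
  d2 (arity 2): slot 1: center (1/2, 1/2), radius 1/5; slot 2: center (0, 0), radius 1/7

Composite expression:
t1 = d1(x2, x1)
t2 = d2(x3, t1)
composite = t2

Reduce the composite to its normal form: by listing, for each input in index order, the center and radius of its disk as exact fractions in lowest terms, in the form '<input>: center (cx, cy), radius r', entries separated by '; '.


x1: center (-1/14, 1/14), radius 1/35; x2: center (1/14, 0), radius 1/56; x3: center (1/2, 1/2), radius 1/5


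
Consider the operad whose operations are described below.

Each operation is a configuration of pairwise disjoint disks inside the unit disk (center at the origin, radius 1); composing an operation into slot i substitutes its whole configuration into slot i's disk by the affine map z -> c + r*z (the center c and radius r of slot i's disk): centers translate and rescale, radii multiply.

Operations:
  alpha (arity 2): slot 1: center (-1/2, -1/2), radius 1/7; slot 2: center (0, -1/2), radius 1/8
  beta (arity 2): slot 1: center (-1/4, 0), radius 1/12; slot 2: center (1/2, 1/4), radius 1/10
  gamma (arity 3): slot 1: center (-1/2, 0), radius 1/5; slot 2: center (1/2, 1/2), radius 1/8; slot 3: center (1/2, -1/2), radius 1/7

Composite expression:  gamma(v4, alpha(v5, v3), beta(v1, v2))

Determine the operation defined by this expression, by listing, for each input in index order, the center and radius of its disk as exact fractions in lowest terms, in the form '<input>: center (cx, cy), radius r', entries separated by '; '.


Affine substitution under gamma: radii multiply and v-centers shift.
input v4: composing its 1 substitution step yields center (-1/2, 0), radius 1/5
input v5: composing its 2 substitution steps yields center (7/16, 7/16), radius 1/56
input v3: composing its 2 substitution steps yields center (1/2, 7/16), radius 1/64
input v1: composing its 2 substitution steps yields center (13/28, -1/2), radius 1/84
input v2: composing its 2 substitution steps yields center (4/7, -13/28), radius 1/70

v1: center (13/28, -1/2), radius 1/84; v2: center (4/7, -13/28), radius 1/70; v3: center (1/2, 7/16), radius 1/64; v4: center (-1/2, 0), radius 1/5; v5: center (7/16, 7/16), radius 1/56


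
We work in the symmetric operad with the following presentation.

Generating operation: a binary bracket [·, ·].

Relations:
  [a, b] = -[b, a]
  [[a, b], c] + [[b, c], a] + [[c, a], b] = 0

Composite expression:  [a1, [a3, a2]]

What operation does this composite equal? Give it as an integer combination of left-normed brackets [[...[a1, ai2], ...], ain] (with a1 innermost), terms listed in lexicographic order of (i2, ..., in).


-[[a1, a2], a3] + [[a1, a3], a2]


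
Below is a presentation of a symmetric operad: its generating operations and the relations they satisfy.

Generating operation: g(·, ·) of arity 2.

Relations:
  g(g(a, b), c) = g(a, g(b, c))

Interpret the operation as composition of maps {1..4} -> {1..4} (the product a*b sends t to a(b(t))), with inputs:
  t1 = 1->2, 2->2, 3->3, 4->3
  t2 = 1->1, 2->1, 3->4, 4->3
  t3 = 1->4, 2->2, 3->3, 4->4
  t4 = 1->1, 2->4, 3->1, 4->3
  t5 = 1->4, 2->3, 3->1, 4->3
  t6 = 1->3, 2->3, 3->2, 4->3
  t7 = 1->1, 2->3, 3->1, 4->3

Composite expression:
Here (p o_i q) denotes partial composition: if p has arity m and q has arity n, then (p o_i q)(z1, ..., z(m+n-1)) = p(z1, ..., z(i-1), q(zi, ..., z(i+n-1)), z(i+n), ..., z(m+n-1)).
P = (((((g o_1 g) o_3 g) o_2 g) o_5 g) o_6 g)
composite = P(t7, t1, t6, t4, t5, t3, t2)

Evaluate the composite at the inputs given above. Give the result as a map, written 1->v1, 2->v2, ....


g(t1, t6) = 1->3, 2->3, 3->2, 4->3
g(t7, g(t1, t6)) = 1->1, 2->1, 3->3, 4->1
g(t3, t2) = 1->4, 2->4, 3->4, 4->3
g(t5, g(t3, t2)) = 1->3, 2->3, 3->3, 4->1
g(t4, g(t5, g(t3, t2))) = 1->1, 2->1, 3->1, 4->1
g(g(t7, g(t1, t6)), g(t4, g(t5, g(t3, t2)))) = 1->1, 2->1, 3->1, 4->1

1->1, 2->1, 3->1, 4->1


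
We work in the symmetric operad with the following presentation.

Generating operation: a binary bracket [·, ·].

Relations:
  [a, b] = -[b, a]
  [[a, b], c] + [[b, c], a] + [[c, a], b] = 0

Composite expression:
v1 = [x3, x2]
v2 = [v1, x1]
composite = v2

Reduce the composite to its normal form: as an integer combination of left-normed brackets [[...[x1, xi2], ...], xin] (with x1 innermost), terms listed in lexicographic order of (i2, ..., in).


[[x1, x2], x3] - [[x1, x3], x2]

In the tensor algebra, words opening x1 carry the x1-anchored form.
Composite bracket: [[x3, x2], x1]
Full expansion: 4 signed words from ab - ba (2^2 = 4).
Coefficients come from the x1-initial words:
  x1x2x3 (sign +1) contributes +[[x1, x2], x3]
  x1x3x2 (sign -1) contributes -[[x1, x3], x2]


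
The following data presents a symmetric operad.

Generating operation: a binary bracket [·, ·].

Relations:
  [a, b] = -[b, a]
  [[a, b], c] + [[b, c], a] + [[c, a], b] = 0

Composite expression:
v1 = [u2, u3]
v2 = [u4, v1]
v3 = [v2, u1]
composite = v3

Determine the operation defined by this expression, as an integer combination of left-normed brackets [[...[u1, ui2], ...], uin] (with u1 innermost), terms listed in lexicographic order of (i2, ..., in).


Expand each bracket as ab - ba; the u1-initial words give the coefficients.
Composite bracket: [[u4, [u2, u3]], u1]
Under [a, b] = ab - ba we get 8 signed associative words (2^3 = 8).
Coefficients come from the u1-initial words:
  the word u1u2u3u4 carries sign +1 and contributes +[[[u1, u2], u3], u4]
  the word u1u3u2u4 carries sign -1 and contributes -[[[u1, u3], u2], u4]
  the word u1u4u2u3 carries sign -1 and contributes -[[[u1, u4], u2], u3]
  the word u1u4u3u2 carries sign +1 and contributes +[[[u1, u4], u3], u2]

[[[u1, u2], u3], u4] - [[[u1, u3], u2], u4] - [[[u1, u4], u2], u3] + [[[u1, u4], u3], u2]


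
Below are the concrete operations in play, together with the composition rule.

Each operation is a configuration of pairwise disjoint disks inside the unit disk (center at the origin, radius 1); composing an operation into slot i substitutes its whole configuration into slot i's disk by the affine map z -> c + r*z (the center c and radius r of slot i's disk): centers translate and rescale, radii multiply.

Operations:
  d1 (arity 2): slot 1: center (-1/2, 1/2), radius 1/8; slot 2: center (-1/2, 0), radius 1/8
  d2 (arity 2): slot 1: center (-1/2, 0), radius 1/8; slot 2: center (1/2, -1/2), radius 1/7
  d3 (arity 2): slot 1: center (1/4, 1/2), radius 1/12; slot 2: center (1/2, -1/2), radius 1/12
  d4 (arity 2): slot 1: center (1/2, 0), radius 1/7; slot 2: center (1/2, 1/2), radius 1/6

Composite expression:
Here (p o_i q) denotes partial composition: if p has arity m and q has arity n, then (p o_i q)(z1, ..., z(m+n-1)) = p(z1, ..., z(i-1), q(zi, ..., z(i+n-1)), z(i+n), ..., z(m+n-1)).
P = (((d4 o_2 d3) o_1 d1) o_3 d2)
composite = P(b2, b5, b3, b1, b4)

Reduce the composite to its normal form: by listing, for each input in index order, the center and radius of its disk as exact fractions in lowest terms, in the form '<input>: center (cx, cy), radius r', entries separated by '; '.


b1: center (79/144, 83/144), radius 1/504; b2: center (3/7, 1/14), radius 1/56; b3: center (77/144, 7/12), radius 1/576; b4: center (7/12, 5/12), radius 1/72; b5: center (3/7, 0), radius 1/56


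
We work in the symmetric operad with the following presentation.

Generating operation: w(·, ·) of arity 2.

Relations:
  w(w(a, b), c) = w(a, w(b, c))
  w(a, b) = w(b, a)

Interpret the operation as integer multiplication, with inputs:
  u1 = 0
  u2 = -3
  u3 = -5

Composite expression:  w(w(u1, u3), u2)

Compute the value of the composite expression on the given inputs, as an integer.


0

w(u1, u3) = 0
w(w(u1, u3), u2) = 0


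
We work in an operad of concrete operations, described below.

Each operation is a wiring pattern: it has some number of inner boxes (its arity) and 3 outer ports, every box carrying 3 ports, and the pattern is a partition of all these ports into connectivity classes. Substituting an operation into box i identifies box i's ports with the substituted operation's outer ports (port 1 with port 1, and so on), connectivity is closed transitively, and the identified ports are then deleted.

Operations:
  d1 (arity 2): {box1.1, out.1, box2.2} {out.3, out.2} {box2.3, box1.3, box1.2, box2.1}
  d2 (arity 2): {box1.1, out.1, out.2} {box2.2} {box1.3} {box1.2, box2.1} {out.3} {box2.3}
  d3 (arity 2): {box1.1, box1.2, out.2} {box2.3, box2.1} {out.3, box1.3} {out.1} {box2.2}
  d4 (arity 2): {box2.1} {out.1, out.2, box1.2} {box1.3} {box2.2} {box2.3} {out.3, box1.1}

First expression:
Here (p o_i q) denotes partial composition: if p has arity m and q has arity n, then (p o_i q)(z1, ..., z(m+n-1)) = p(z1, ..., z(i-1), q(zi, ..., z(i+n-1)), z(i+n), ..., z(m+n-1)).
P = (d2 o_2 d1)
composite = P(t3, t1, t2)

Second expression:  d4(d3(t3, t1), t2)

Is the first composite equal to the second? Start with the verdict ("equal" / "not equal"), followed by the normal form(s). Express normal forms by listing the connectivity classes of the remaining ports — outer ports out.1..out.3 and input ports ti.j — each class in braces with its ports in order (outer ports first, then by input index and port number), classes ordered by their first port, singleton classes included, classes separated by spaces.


Normal form of the first expression: {out.1, out.2, t3.1} {out.3} {t1.1, t2.2, t3.2} {t1.2, t1.3, t2.1, t2.3} {t3.3}
Normal form of the second expression: {out.1, out.2, t3.1, t3.2} {out.3} {t1.1, t1.3} {t1.2} {t2.1} {t2.2} {t2.3} {t3.3}
They disagree, so not equal.

not equal — first {out.1, out.2, t3.1} {out.3} {t1.1, t2.2, t3.2} {t1.2, t1.3, t2.1, t2.3} {t3.3}, second {out.1, out.2, t3.1, t3.2} {out.3} {t1.1, t1.3} {t1.2} {t2.1} {t2.2} {t2.3} {t3.3}


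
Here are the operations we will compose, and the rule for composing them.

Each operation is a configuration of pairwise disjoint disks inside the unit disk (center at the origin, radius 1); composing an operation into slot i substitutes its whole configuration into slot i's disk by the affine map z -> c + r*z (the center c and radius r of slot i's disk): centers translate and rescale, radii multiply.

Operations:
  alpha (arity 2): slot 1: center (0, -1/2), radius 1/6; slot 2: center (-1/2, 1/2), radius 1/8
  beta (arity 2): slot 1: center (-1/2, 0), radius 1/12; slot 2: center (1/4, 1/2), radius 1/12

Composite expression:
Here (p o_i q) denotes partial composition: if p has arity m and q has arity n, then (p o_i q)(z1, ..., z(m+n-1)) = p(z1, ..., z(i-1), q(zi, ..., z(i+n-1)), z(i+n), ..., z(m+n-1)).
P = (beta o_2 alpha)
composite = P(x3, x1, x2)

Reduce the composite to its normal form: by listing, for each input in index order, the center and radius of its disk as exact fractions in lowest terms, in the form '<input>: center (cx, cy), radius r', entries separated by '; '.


x1: center (1/4, 11/24), radius 1/72; x2: center (5/24, 13/24), radius 1/96; x3: center (-1/2, 0), radius 1/12

Nesting under beta composes maps z -> c + r*z down each x-path.
x3: after 1 affine step, its disk has center (-1/2, 0), radius 1/12
x1: after 2 affine steps, its disk has center (1/4, 11/24), radius 1/72
x2: after 2 affine steps, its disk has center (5/24, 13/24), radius 1/96


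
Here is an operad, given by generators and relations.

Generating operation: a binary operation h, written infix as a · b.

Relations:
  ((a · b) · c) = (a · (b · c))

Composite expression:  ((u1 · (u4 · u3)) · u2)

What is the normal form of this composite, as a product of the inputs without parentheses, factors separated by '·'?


u1 · u4 · u3 · u2


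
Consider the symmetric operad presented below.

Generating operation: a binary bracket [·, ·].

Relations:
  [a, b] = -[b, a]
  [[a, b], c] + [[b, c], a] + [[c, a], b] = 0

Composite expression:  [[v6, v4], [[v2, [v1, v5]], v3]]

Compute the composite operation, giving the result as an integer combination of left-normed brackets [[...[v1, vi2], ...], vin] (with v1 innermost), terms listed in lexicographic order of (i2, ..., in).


In the tensor algebra, words opening v1 carry the v1-anchored form.
Composite bracket: [[v6, v4], [[v2, [v1, v5]], v3]]
Each bracket splits as ab - ba, giving 32 signed words (2^5 = 32).
Keep just the words that open with v1:
  v1v5v2v3v4v6 (sign -1) contributes -[[[[[v1, v5], v2], v3], v4], v6]
  v1v5v2v3v6v4 (sign +1) contributes +[[[[[v1, v5], v2], v3], v6], v4]

-[[[[[v1, v5], v2], v3], v4], v6] + [[[[[v1, v5], v2], v3], v6], v4]


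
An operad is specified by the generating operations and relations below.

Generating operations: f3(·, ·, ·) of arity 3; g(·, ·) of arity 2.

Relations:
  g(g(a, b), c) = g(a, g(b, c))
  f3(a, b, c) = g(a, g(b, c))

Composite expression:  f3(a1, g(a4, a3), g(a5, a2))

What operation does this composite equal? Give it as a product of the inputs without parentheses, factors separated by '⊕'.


a1 ⊕ a4 ⊕ a3 ⊕ a5 ⊕ a2


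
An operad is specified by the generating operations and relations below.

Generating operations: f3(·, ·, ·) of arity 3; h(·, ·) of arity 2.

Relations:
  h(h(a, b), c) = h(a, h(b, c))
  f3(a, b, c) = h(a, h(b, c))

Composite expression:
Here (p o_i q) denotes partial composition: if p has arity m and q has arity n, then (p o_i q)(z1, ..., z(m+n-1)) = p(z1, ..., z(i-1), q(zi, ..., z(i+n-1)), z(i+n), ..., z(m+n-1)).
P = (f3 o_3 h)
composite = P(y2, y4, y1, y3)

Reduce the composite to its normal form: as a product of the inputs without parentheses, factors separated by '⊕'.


y2 ⊕ y4 ⊕ y1 ⊕ y3

Key point: f3 is associative — brackets drop, the y-order remains.
h(y1, y3) reduces to y1 ⊕ y3
f3(y2, y4, h(y1, y3)) reduces to y2 ⊕ y4 ⊕ y1 ⊕ y3


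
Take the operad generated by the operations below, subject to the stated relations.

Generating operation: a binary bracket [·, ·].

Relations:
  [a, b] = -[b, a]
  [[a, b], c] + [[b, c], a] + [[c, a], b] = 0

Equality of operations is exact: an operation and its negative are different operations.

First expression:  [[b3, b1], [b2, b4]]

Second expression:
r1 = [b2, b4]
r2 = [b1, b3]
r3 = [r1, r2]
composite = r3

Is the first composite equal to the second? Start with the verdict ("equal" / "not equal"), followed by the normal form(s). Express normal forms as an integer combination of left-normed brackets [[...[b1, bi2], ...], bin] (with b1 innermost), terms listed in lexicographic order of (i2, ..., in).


Normal form of the first expression: -[[[b1, b3], b2], b4] + [[[b1, b3], b4], b2]
Normal form of the second expression: -[[[b1, b3], b2], b4] + [[[b1, b3], b4], b2]
The normal forms match — equal.

equal; the common form is -[[[b1, b3], b2], b4] + [[[b1, b3], b4], b2]


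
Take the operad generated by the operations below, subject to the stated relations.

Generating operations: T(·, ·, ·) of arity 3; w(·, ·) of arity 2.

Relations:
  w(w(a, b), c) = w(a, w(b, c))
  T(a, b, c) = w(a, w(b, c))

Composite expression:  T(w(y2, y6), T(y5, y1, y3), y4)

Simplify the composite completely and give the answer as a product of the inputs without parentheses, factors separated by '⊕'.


y2 ⊕ y6 ⊕ y5 ⊕ y1 ⊕ y3 ⊕ y4

Every regrouping of T is equal, so read the y-inputs in written order.
w(y2, y6) collapses to y2 ⊕ y6
T(y5, y1, y3) collapses to y5 ⊕ y1 ⊕ y3
T(w(y2, y6), T(y5, y1, y3), y4) collapses to y2 ⊕ y6 ⊕ y5 ⊕ y1 ⊕ y3 ⊕ y4


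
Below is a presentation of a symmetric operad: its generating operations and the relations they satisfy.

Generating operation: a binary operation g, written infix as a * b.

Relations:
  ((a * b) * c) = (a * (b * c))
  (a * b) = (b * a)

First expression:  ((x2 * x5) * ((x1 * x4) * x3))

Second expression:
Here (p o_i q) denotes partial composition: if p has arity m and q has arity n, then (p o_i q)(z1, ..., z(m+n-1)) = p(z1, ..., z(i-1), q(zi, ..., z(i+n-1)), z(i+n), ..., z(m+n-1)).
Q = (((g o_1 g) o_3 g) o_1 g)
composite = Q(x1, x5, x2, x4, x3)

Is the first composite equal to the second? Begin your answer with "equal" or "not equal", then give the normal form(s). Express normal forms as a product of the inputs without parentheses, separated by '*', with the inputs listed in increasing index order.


equal; the common form is x1 * x2 * x3 * x4 * x5


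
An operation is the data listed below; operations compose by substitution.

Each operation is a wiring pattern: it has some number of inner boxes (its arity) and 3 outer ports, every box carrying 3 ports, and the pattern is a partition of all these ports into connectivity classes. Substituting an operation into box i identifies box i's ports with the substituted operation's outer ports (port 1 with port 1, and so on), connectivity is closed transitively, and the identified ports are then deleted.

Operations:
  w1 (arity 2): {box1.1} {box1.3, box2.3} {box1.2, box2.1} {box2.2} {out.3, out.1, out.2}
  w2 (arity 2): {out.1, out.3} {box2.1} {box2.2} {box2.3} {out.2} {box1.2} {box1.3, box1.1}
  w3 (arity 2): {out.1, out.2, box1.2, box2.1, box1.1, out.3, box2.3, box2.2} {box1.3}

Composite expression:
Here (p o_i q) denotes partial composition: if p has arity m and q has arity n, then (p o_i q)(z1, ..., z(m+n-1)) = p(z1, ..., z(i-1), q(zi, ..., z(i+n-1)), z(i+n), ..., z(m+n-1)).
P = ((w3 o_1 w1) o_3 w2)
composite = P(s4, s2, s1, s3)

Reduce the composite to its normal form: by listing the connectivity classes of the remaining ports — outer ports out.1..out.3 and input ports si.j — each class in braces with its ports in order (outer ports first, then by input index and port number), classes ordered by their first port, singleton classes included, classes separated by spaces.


{out.1, out.2, out.3} {s1.1, s1.3} {s1.2} {s2.1, s4.2} {s2.2} {s2.3, s4.3} {s3.1} {s3.2} {s3.3} {s4.1}


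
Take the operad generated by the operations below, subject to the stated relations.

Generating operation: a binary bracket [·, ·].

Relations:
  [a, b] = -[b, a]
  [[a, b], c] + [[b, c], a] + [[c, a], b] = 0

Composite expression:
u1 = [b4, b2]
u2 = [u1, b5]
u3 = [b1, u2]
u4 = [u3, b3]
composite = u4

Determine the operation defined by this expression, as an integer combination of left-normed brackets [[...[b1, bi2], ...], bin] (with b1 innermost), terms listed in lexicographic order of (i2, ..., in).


-[[[[b1, b2], b4], b5], b3] + [[[[b1, b4], b2], b5], b3] + [[[[b1, b5], b2], b4], b3] - [[[[b1, b5], b4], b2], b3]


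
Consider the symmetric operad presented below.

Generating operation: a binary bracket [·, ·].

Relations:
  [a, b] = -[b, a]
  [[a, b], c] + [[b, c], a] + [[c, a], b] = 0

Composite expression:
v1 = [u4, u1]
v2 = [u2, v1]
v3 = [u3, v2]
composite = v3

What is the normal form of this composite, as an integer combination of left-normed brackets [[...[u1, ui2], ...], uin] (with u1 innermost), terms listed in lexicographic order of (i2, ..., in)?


Skip Jacobi rewriting: expand, keep u1-initial words, read off terms.
Composite bracket: [u3, [u2, [u4, u1]]]
Full expansion: 8 signed words from ab - ba (2^3 = 8).
The u1-initial words carry the normal form:
  from u1u4u2u3, sign -1: term -[[[u1, u4], u2], u3]

-[[[u1, u4], u2], u3]


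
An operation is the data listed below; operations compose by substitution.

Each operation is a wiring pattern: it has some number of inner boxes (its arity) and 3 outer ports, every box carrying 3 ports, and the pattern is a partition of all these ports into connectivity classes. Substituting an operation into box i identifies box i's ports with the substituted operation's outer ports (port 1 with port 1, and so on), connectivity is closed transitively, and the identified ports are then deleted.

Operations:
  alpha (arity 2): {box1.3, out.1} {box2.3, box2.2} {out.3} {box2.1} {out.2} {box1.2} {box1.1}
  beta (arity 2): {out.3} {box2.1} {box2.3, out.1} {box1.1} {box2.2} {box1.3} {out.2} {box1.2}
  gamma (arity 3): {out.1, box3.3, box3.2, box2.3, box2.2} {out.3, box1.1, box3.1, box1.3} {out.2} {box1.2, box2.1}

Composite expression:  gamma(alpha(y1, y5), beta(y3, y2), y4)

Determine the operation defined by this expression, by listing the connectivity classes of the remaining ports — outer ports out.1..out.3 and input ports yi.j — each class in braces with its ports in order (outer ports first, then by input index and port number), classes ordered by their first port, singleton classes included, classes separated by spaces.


{out.1, y4.2, y4.3} {out.2} {out.3, y1.3, y4.1} {y1.1} {y1.2} {y2.1} {y2.2} {y2.3} {y3.1} {y3.2} {y3.3} {y5.1} {y5.2, y5.3}

Connectivity passes through glued gamma-boundaries; trace each wire chain.
composing alpha on (y1, y5), with out.j its own outer ports: {out.1, y1.3} {out.2} {out.3} {y1.1} {y1.2} {y5.1} {y5.2, y5.3}
composing beta on (y3, y2), with out.j its own outer ports: {out.1, y2.3} {out.2} {out.3} {y2.1} {y2.2} {y3.1} {y3.2} {y3.3}
composing gamma on (y1, y5, y3, y2, y4), with out.j its own outer ports: {out.1, y4.2, y4.3} {out.2} {out.3, y1.3, y4.1} {y1.1} {y1.2} {y2.1} {y2.2} {y2.3} {y3.1} {y3.2} {y3.3} {y5.1} {y5.2, y5.3}


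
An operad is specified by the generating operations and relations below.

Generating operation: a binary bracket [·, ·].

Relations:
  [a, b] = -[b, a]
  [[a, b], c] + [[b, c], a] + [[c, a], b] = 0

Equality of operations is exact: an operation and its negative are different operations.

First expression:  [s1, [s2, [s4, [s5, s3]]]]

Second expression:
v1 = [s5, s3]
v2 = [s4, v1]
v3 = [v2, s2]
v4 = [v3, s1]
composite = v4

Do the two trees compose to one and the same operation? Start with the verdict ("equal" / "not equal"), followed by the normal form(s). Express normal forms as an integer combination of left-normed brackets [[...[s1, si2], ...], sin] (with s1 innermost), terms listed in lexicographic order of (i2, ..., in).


equal; the common form is [[[[s1, s2], s3], s5], s4] - [[[[s1, s2], s4], s3], s5] + [[[[s1, s2], s4], s5], s3] - [[[[s1, s2], s5], s3], s4] - [[[[s1, s3], s5], s4], s2] + [[[[s1, s4], s3], s5], s2] - [[[[s1, s4], s5], s3], s2] + [[[[s1, s5], s3], s4], s2]

Reducing the first expression gives [[[[s1, s2], s3], s5], s4] - [[[[s1, s2], s4], s3], s5] + [[[[s1, s2], s4], s5], s3] - [[[[s1, s2], s5], s3], s4] - [[[[s1, s3], s5], s4], s2] + [[[[s1, s4], s3], s5], s2] - [[[[s1, s4], s5], s3], s2] + [[[[s1, s5], s3], s4], s2]
Reducing the second expression gives [[[[s1, s2], s3], s5], s4] - [[[[s1, s2], s4], s3], s5] + [[[[s1, s2], s4], s5], s3] - [[[[s1, s2], s5], s3], s4] - [[[[s1, s3], s5], s4], s2] + [[[[s1, s4], s3], s5], s2] - [[[[s1, s4], s5], s3], s2] + [[[[s1, s5], s3], s4], s2]
The normal forms match — equal.


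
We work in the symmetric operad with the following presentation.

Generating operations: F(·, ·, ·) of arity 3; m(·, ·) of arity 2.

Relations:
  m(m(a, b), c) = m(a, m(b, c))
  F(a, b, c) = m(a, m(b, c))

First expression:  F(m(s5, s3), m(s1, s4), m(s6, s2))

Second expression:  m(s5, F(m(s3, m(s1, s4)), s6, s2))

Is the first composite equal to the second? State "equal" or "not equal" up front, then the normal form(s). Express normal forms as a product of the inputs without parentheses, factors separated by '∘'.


The first expression, normalized: s5 ∘ s3 ∘ s1 ∘ s4 ∘ s6 ∘ s2
The second expression, normalized: s5 ∘ s3 ∘ s1 ∘ s4 ∘ s6 ∘ s2
The forms coincide; equal.

equal: each reduces to s5 ∘ s3 ∘ s1 ∘ s4 ∘ s6 ∘ s2


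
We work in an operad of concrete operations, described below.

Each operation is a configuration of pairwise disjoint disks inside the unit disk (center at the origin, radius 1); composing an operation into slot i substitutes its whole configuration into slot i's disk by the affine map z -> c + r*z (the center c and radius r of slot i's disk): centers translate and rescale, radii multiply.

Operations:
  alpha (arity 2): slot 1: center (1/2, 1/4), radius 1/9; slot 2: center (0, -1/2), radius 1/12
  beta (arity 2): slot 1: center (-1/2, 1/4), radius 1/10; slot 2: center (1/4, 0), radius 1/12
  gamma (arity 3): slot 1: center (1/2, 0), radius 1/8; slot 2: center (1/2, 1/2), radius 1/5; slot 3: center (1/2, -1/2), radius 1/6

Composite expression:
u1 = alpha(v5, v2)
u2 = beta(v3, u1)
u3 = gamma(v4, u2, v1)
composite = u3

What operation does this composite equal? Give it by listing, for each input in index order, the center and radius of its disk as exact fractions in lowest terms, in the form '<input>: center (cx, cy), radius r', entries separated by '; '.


Affine substitution under gamma: radii multiply and v-centers shift.
v4: after 1 affine step, its disk has center (1/2, 0), radius 1/8
v3: after 2 affine steps, its disk has center (2/5, 11/20), radius 1/50
v5: after 3 affine steps, its disk has center (67/120, 121/240), radius 1/540
v2: after 3 affine steps, its disk has center (11/20, 59/120), radius 1/720
v1: after 1 affine step, its disk has center (1/2, -1/2), radius 1/6

v1: center (1/2, -1/2), radius 1/6; v2: center (11/20, 59/120), radius 1/720; v3: center (2/5, 11/20), radius 1/50; v4: center (1/2, 0), radius 1/8; v5: center (67/120, 121/240), radius 1/540


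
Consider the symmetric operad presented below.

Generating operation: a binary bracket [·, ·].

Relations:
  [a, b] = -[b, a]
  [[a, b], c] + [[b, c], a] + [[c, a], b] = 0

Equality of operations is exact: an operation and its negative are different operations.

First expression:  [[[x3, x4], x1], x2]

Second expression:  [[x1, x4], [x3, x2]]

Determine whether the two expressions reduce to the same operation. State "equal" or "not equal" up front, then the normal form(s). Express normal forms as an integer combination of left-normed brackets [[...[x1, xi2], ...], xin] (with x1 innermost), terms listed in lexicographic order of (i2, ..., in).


not equal; first: -[[[x1, x3], x4], x2] + [[[x1, x4], x3], x2]; second: -[[[x1, x4], x2], x3] + [[[x1, x4], x3], x2]

Normal form of the first expression: -[[[x1, x3], x4], x2] + [[[x1, x4], x3], x2]
Normal form of the second expression: -[[[x1, x4], x2], x3] + [[[x1, x4], x3], x2]
Distinct normal forms: not equal.


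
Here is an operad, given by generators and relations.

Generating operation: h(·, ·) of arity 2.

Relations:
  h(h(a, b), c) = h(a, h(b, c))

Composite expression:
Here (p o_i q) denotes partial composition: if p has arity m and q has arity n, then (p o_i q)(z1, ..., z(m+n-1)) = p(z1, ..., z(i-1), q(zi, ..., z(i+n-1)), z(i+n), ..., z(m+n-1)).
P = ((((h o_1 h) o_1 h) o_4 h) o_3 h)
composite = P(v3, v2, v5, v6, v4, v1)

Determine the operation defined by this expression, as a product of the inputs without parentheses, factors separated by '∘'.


All parenthesizations of h agree; list the v-inputs left to right.
h(v3, v2) linearizes to v3 ∘ v2
h(v5, v6) linearizes to v5 ∘ v6
h(h(v3, v2), h(v5, v6)) linearizes to v3 ∘ v2 ∘ v5 ∘ v6
h(v4, v1) linearizes to v4 ∘ v1
h(h(h(v3, v2), h(v5, v6)), h(v4, v1)) linearizes to v3 ∘ v2 ∘ v5 ∘ v6 ∘ v4 ∘ v1

v3 ∘ v2 ∘ v5 ∘ v6 ∘ v4 ∘ v1


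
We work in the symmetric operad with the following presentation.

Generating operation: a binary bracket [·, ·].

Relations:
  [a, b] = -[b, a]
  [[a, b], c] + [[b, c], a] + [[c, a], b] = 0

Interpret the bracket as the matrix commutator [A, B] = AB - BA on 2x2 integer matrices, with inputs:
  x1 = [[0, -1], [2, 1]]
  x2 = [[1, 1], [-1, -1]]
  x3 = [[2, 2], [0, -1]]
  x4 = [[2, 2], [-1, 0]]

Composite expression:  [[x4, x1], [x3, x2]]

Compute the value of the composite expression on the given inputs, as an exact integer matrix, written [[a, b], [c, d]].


[[-3, -6], [-6, 3]]

[x4, x1] = [[3, 0], [-3, -3]]
[x3, x2] = [[-2, -1], [3, 2]]
[[x4, x1], [x3, x2]] = [[-3, -6], [-6, 3]]


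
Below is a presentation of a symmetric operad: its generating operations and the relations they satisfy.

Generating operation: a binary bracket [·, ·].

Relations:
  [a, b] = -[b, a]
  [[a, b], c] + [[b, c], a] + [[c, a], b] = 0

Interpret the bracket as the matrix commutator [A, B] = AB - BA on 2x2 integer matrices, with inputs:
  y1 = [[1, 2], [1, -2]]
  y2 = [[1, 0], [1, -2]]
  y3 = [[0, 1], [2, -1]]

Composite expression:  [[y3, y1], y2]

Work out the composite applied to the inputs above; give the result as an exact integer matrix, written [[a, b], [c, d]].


[y3, y1] = [[-3, -1], [5, 3]]
[[y3, y1], y2] = [[-1, 3], [21, 1]]

[[-1, 3], [21, 1]]


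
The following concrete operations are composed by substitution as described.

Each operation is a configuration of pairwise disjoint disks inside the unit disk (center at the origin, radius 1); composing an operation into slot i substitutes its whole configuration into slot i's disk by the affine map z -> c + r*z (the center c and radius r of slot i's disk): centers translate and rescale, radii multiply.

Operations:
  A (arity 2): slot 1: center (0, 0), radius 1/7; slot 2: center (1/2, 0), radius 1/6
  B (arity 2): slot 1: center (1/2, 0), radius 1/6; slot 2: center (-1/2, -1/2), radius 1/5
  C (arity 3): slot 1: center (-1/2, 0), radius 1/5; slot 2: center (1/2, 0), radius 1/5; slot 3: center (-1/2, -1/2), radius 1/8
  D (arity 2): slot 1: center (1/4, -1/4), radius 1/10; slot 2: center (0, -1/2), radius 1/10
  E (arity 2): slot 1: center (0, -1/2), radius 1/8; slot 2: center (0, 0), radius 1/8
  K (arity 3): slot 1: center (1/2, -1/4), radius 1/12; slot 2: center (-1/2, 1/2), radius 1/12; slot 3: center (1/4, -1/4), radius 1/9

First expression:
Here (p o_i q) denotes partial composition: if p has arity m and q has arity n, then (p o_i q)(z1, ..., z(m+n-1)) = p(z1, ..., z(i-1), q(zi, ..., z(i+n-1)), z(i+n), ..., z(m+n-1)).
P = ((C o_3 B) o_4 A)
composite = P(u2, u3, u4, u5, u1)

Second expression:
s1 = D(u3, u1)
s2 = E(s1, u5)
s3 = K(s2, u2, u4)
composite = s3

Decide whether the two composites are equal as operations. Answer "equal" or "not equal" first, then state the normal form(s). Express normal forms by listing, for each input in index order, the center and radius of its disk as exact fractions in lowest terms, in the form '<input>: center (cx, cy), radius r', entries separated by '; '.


not equal: they reduce to u1: center (-11/20, -9/16), radius 1/240; u2: center (-1/2, 0), radius 1/5; u3: center (1/2, 0), radius 1/5; u4: center (-7/16, -1/2), radius 1/48; u5: center (-9/16, -9/16), radius 1/280 and u1: center (1/2, -19/64), radius 1/960; u2: center (-1/2, 1/2), radius 1/12; u3: center (193/384, -113/384), radius 1/960; u4: center (1/4, -1/4), radius 1/9; u5: center (1/2, -1/4), radius 1/96

The first composite normalizes to u1: center (-11/20, -9/16), radius 1/240; u2: center (-1/2, 0), radius 1/5; u3: center (1/2, 0), radius 1/5; u4: center (-7/16, -1/2), radius 1/48; u5: center (-9/16, -9/16), radius 1/280
The second composite normalizes to u1: center (1/2, -19/64), radius 1/960; u2: center (-1/2, 1/2), radius 1/12; u3: center (193/384, -113/384), radius 1/960; u4: center (1/4, -1/4), radius 1/9; u5: center (1/2, -1/4), radius 1/96
Distinct normal forms: not equal.
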